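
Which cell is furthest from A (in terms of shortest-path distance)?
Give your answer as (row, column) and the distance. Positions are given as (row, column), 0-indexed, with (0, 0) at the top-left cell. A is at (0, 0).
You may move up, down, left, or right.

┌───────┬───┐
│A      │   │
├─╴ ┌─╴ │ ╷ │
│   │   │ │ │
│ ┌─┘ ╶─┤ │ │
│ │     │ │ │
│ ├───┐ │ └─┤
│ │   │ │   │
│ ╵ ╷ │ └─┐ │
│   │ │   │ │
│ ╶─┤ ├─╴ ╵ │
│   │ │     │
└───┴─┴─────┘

Computing BFS distances from A to all cells:
Furthest cell: (2, 5)
Distance: 21 steps

Path from A to the furthest cell:

┌───────┬───┐
│A → → ↓│↱ ↓│
├─╴ ┌─╴ │ ╷ │
│   │↓ ↲│↑│↓│
│ ┌─┘ ╶─┤ │ │
│ │  ↳ ↓│↑│B│
│ ├───┐ │ └─┤
│ │   │↓│↑ ↰│
│ ╵ ╷ │ └─┐ │
│   │ │↳ ↓│↑│
│ ╶─┤ ├─╴ ╵ │
│   │ │  ↳ ↑│
└───┴─┴─────┘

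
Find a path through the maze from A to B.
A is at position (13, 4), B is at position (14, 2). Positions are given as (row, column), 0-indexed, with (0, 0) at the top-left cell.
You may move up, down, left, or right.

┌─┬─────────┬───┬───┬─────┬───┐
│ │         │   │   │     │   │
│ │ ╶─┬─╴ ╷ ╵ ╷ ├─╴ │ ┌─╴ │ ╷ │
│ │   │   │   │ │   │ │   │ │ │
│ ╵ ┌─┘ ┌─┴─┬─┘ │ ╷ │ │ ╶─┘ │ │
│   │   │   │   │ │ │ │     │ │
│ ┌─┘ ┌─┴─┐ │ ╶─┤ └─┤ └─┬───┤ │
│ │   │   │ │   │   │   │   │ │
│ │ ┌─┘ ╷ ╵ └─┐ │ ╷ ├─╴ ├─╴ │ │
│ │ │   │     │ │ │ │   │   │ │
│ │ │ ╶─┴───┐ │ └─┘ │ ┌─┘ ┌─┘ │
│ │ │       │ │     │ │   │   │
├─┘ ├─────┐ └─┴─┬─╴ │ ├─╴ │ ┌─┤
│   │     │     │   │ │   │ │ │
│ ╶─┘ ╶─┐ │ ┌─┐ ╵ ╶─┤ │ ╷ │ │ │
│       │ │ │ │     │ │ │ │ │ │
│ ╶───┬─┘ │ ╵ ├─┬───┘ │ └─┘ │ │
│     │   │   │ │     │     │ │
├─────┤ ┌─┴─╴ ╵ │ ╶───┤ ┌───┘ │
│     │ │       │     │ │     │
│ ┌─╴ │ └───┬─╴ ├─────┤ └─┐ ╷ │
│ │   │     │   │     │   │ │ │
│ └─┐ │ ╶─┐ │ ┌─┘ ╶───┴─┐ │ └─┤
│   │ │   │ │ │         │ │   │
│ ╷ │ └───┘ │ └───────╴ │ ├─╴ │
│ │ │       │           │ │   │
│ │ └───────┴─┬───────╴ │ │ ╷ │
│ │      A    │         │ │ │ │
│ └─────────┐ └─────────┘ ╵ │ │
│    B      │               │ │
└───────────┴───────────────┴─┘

Finding the shortest path from (13, 4) to (14, 2):
Path length: 11 steps
Directions: left → left → left → up → up → left → down → down → down → right → right

Solution:

┌─┬─────────┬───┬───┬─────┬───┐
│ │         │   │   │     │   │
│ │ ╶─┬─╴ ╷ ╵ ╷ ├─╴ │ ┌─╴ │ ╷ │
│ │   │   │   │ │   │ │   │ │ │
│ ╵ ┌─┘ ┌─┴─┬─┘ │ ╷ │ │ ╶─┘ │ │
│   │   │   │   │ │ │ │     │ │
│ ┌─┘ ┌─┴─┐ │ ╶─┤ └─┤ └─┬───┤ │
│ │   │   │ │   │   │   │   │ │
│ │ ┌─┘ ╷ ╵ └─┐ │ ╷ ├─╴ ├─╴ │ │
│ │ │   │     │ │ │ │   │   │ │
│ │ │ ╶─┴───┐ │ └─┘ │ ┌─┘ ┌─┘ │
│ │ │       │ │     │ │   │   │
├─┘ ├─────┐ └─┴─┬─╴ │ ├─╴ │ ┌─┤
│   │     │     │   │ │   │ │ │
│ ╶─┘ ╶─┐ │ ┌─┐ ╵ ╶─┤ │ ╷ │ │ │
│       │ │ │ │     │ │ │ │ │ │
│ ╶───┬─┘ │ ╵ ├─┬───┘ │ └─┘ │ │
│     │   │   │ │     │     │ │
├─────┤ ┌─┴─╴ ╵ │ ╶───┤ ┌───┘ │
│     │ │       │     │ │     │
│ ┌─╴ │ └───┬─╴ ├─────┤ └─┐ ╷ │
│ │   │     │   │     │   │ │ │
│ └─┐ │ ╶─┐ │ ┌─┘ ╶───┴─┐ │ └─┤
│↓ ↰│ │   │ │ │         │ │   │
│ ╷ │ └───┘ │ └───────╴ │ ├─╴ │
│↓│↑│       │           │ │   │
│ │ └───────┴─┬───────╴ │ │ ╷ │
│↓│↑ ← ← A    │         │ │ │ │
│ └─────────┐ └─────────┘ ╵ │ │
│↳ → B      │               │ │
└───────────┴───────────────┴─┘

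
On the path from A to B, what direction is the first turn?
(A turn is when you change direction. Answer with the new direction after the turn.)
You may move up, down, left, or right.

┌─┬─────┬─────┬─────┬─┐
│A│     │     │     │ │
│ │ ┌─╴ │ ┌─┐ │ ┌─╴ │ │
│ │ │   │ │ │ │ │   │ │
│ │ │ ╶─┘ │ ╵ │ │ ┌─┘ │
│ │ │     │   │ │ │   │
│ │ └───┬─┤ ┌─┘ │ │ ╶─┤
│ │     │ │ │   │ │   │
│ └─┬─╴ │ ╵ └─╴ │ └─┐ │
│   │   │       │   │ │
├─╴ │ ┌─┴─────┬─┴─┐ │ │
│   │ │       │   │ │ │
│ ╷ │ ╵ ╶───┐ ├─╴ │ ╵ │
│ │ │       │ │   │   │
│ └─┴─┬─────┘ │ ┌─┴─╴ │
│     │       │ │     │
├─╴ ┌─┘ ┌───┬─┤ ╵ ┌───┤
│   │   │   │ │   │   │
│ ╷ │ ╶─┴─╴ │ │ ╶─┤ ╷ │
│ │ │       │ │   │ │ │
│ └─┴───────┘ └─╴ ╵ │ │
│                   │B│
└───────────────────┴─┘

Directions: down, down, down, down, right, down, left, down, down, right, down, left, down, down, right, right, right, right, right, right, right, right, right, up, up, right, down, down
First turn direction: right

Solution:

┌─┬─────┬─────┬─────┬─┐
│A│     │     │     │ │
│ │ ┌─╴ │ ┌─┐ │ ┌─╴ │ │
│↓│ │   │ │ │ │ │   │ │
│ │ │ ╶─┘ │ ╵ │ │ ┌─┘ │
│↓│ │     │   │ │ │   │
│ │ └───┬─┤ ┌─┘ │ │ ╶─┤
│↓│     │ │ │   │ │   │
│ └─┬─╴ │ ╵ └─╴ │ └─┐ │
│↳ ↓│   │       │   │ │
├─╴ │ ┌─┴─────┬─┴─┐ │ │
│↓ ↲│ │       │   │ │ │
│ ╷ │ ╵ ╶───┐ ├─╴ │ ╵ │
│↓│ │       │ │   │   │
│ └─┴─┬─────┘ │ ┌─┴─╴ │
│↳ ↓  │       │ │     │
├─╴ ┌─┘ ┌───┬─┤ ╵ ┌───┤
│↓ ↲│   │   │ │   │↱ ↓│
│ ╷ │ ╶─┴─╴ │ │ ╶─┤ ╷ │
│↓│ │       │ │   │↑│↓│
│ └─┴───────┘ └─╴ ╵ │ │
│↳ → → → → → → → → ↑│B│
└───────────────────┴─┘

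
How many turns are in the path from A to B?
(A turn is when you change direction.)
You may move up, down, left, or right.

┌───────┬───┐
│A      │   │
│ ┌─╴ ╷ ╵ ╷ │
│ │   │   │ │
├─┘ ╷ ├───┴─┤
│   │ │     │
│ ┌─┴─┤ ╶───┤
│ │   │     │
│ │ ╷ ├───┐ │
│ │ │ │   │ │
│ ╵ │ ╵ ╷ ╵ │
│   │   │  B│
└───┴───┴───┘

Directions: right, right, down, left, down, left, down, down, down, right, up, up, right, down, down, right, up, right, down, right
Number of turns: 14

Solution:

┌───────┬───┐
│A → ↓  │   │
│ ┌─╴ ╷ ╵ ╷ │
│ │↓ ↲│   │ │
├─┘ ╷ ├───┴─┤
│↓ ↲│ │     │
│ ┌─┴─┤ ╶───┤
│↓│↱ ↓│     │
│ │ ╷ ├───┐ │
│↓│↑│↓│↱ ↓│ │
│ ╵ │ ╵ ╷ ╵ │
│↳ ↑│↳ ↑│↳ B│
└───┴───┴───┘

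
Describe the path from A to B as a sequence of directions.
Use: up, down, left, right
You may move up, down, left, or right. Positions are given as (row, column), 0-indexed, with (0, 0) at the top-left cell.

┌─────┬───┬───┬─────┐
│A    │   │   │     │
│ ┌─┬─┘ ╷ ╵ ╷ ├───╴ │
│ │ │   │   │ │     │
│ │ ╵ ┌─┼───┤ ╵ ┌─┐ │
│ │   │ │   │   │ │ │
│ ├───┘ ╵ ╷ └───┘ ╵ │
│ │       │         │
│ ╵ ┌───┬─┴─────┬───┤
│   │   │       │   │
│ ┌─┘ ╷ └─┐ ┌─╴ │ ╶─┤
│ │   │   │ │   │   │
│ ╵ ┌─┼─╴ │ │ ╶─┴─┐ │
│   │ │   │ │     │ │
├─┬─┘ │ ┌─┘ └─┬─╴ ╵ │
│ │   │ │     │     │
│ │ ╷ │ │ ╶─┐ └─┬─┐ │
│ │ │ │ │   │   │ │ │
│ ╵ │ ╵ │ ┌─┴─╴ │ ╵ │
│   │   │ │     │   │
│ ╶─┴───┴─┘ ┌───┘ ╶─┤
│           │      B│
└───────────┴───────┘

Finding the path and converting it to directions:
Path through cells: (0,0) → (1,0) → (2,0) → (3,0) → (4,0) → (5,0) → (6,0) → (6,1) → (5,1) → (5,2) → (4,2) → (4,3) → (5,3) → (5,4) → (6,4) → (6,3) → (7,3) → (8,3) → (9,3) → (9,2) → (8,2) → (7,2) → (7,1) → (8,1) → (9,1) → (9,0) → (10,0) → (10,1) → (10,2) → (10,3) → (10,4) → (10,5) → (9,5) → (9,6) → (9,7) → (8,7) → (8,6) → (7,6) → (7,5) → (6,5) → (5,5) → (4,5) → (4,6) → (4,7) → (5,7) → (5,6) → (6,6) → (6,7) → (6,8) → (7,8) → (7,9) → (8,9) → (9,9) → (9,8) → (10,8) → (10,9)
Directions: down, down, down, down, down, down, right, up, right, up, right, down, right, down, left, down, down, down, left, up, up, left, down, down, left, down, right, right, right, right, right, up, right, right, up, left, up, left, up, up, up, right, right, down, left, down, right, right, down, right, down, down, left, down, right

Solution:

┌─────┬───┬───┬─────┐
│A    │   │   │     │
│ ┌─┬─┘ ╷ ╵ ╷ ├───╴ │
│↓│ │   │   │ │     │
│ │ ╵ ┌─┼───┤ ╵ ┌─┐ │
│↓│   │ │   │   │ │ │
│ ├───┘ ╵ ╷ └───┘ ╵ │
│↓│       │         │
│ ╵ ┌───┬─┴─────┬───┤
│↓  │↱ ↓│  ↱ → ↓│   │
│ ┌─┘ ╷ └─┐ ┌─╴ │ ╶─┤
│↓│↱ ↑│↳ ↓│↑│↓ ↲│   │
│ ╵ ┌─┼─╴ │ │ ╶─┴─┐ │
│↳ ↑│ │↓ ↲│↑│↳ → ↓│ │
├─┬─┘ │ ┌─┘ └─┬─╴ ╵ │
│ │↓ ↰│↓│  ↑ ↰│  ↳ ↓│
│ │ ╷ │ │ ╶─┐ └─┬─┐ │
│ │↓│↑│↓│   │↑ ↰│ │↓│
│ ╵ │ ╵ │ ┌─┴─╴ │ ╵ │
│↓ ↲│↑ ↲│ │↱ → ↑│↓ ↲│
│ ╶─┴───┴─┘ ┌───┘ ╶─┤
│↳ → → → → ↑│    ↳ B│
└───────────┴───────┘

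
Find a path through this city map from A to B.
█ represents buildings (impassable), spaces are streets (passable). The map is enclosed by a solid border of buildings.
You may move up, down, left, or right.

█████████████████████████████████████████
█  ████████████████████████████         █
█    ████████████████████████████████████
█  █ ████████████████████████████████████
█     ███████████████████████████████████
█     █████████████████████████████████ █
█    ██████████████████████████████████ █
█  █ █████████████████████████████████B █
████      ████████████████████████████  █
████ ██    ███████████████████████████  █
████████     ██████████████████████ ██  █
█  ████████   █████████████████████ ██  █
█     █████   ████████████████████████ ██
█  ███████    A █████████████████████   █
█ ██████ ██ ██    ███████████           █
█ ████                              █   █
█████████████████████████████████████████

Finding the shortest path from A to B:
Movement: cardinal only
Path length: 34 steps
Directions: down → down → right → right → right → right → right → right → right → right → right → right → right → right → right → right → right → up → right → right → right → right → right → right → right → right → up → right → up → up → up → up → up → up

Solution:

█████████████████████████████████████████
█  ████████████████████████████         █
█    ████████████████████████████████████
█  █ ████████████████████████████████████
█     ███████████████████████████████████
█     █████████████████████████████████ █
█    ██████████████████████████████████ █
█  █ █████████████████████████████████B █
████      ████████████████████████████↑ █
████ ██    ███████████████████████████↑ █
████████     ██████████████████████ ██↑ █
█  ████████   █████████████████████ ██↑ █
█     █████   ████████████████████████↑██
█  ███████    A █████████████████████↱↑ █
█ ██████ ██ ██↓   ███████████↱→→→→→→→↑  █
█ ████        ↳→→→→→→→→→→→→→→↑      █   █
█████████████████████████████████████████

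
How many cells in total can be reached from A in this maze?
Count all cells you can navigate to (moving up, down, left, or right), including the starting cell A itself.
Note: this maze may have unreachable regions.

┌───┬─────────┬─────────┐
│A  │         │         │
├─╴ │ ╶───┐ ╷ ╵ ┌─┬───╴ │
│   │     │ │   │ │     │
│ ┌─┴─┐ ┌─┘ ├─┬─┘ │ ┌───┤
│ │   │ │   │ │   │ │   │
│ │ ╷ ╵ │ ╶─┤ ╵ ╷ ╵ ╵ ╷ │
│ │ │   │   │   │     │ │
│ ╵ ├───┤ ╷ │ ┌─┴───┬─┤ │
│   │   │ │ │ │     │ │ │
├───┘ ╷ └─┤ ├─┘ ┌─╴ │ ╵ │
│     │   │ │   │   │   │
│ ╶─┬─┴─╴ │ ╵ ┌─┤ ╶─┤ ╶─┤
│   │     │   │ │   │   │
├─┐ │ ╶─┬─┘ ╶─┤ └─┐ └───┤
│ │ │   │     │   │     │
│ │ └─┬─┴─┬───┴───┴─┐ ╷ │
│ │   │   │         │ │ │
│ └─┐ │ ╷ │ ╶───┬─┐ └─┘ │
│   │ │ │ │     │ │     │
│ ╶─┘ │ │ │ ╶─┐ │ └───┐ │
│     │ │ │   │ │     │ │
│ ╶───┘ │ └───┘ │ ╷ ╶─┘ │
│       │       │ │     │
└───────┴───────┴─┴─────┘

Using BFS/flood-fill to find all reachable cells from A:
Maze size: 12 × 12 = 144 total cells
3 cell(s) are walled off and cannot be reached from A.
Reachable cells: 141

Reachable region (· marks reachable cells):

┌───┬─────────┬─────────┐
│A ·│· · · · ·│· · · · ·│
├─╴ │ ╶───┐ ╷ ╵ ┌─┬───╴ │
│· ·│· · ·│·│· ·│·│· · ·│
│ ┌─┴─┐ ┌─┘ ├─┬─┘ │ ┌───┤
│·│· ·│·│· ·│·│· ·│·│· ·│
│ │ ╷ ╵ │ ╶─┤ ╵ ╷ ╵ ╵ ╷ │
│·│·│· ·│· ·│· ·│· · ·│·│
│ ╵ ├───┤ ╷ │ ┌─┴───┬─┤ │
│· ·│· ·│·│·│·│· · ·│·│·│
├───┘ ╷ └─┤ ├─┘ ┌─╴ │ ╵ │
│· · ·│· ·│·│· ·│· ·│· ·│
│ ╶─┬─┴─╴ │ ╵ ┌─┤ ╶─┤ ╶─┤
│· ·│· · ·│· ·│ │· ·│· ·│
├─┐ │ ╶─┬─┘ ╶─┤ └─┐ └───┤
│·│·│· ·│· · ·│   │· · ·│
│ │ └─┬─┴─┬───┴───┴─┐ ╷ │
│·│· ·│· ·│· · · · ·│·│·│
│ └─┐ │ ╷ │ ╶───┬─┐ └─┘ │
│· ·│·│·│·│· · ·│·│· · ·│
│ ╶─┘ │ │ │ ╶─┐ │ └───┐ │
│· · ·│·│·│· ·│·│· · ·│·│
│ ╶───┘ │ └───┘ │ ╷ ╶─┘ │
│· · · ·│· · · ·│·│· · ·│
└───────┴───────┴─┴─────┘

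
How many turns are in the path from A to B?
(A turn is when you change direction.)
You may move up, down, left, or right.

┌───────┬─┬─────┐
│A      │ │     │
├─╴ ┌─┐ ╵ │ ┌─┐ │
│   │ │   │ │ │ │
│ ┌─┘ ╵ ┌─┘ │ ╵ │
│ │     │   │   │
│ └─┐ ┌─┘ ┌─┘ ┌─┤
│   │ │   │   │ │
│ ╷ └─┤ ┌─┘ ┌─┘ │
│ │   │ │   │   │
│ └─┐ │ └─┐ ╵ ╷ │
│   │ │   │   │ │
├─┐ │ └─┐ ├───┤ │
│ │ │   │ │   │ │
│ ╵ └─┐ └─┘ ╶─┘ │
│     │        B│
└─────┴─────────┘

Directions: right, down, left, down, down, right, down, right, down, down, right, down, right, right, right, right
Number of turns: 10

Solution:

┌───────┬─┬─────┐
│A ↓    │ │     │
├─╴ ┌─┐ ╵ │ ┌─┐ │
│↓ ↲│ │   │ │ │ │
│ ┌─┘ ╵ ┌─┘ │ ╵ │
│↓│     │   │   │
│ └─┐ ┌─┘ ┌─┘ ┌─┤
│↳ ↓│ │   │   │ │
│ ╷ └─┤ ┌─┘ ┌─┘ │
│ │↳ ↓│ │   │   │
│ └─┐ │ └─┐ ╵ ╷ │
│   │↓│   │   │ │
├─┐ │ └─┐ ├───┤ │
│ │ │↳ ↓│ │   │ │
│ ╵ └─┐ └─┘ ╶─┘ │
│     │↳ → → → B│
└─────┴─────────┘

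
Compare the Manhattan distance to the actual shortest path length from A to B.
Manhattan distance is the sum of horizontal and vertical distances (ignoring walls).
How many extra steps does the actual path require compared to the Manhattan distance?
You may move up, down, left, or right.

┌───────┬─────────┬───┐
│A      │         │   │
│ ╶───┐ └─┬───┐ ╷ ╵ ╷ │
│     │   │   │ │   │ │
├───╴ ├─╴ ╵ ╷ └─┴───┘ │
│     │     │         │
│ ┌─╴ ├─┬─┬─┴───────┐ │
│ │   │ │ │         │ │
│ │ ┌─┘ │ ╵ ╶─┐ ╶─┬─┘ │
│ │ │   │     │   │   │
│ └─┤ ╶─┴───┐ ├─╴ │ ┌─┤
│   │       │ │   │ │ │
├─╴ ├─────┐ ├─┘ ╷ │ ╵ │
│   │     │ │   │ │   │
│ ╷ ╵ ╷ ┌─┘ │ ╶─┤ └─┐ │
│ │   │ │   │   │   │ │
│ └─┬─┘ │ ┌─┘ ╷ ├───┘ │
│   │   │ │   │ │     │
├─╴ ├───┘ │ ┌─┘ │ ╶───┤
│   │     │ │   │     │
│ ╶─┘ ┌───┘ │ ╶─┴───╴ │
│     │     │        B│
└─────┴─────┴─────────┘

Manhattan distance: |10 - 0| + |10 - 0| = 20
Actual path length: 28
Extra steps: 28 - 20 = 8

Solution:

┌───────┬─────────┬───┐
│A → → ↓│         │   │
│ ╶───┐ └─┬───┐ ╷ ╵ ╷ │
│     │↳ ↓│↱ ↓│ │   │ │
├───╴ ├─╴ ╵ ╷ └─┴───┘ │
│     │  ↳ ↑│↳ → → → ↓│
│ ┌─╴ ├─┬─┬─┴───────┐ │
│ │   │ │ │         │↓│
│ │ ┌─┘ │ ╵ ╶─┐ ╶─┬─┘ │
│ │ │   │     │   │↓ ↲│
│ └─┤ ╶─┴───┐ ├─╴ │ ┌─┤
│   │       │ │   │↓│ │
├─╴ ├─────┐ ├─┘ ╷ │ ╵ │
│   │     │ │   │ │↳ ↓│
│ ╷ ╵ ╷ ┌─┘ │ ╶─┤ └─┐ │
│ │   │ │   │   │   │↓│
│ └─┬─┘ │ ┌─┘ ╷ ├───┘ │
│   │   │ │   │ │↓ ← ↲│
├─╴ ├───┘ │ ┌─┘ │ ╶───┤
│   │     │ │   │↳ → ↓│
│ ╶─┘ ┌───┘ │ ╶─┴───╴ │
│     │     │        B│
└─────┴─────┴─────────┘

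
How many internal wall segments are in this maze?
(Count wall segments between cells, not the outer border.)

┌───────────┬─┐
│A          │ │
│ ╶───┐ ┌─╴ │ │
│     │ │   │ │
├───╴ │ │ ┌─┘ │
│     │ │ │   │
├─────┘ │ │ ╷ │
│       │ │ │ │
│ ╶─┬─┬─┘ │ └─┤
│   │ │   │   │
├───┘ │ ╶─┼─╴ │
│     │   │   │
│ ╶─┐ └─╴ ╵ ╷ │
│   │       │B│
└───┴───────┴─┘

Counting internal wall segments:
Total internal walls: 36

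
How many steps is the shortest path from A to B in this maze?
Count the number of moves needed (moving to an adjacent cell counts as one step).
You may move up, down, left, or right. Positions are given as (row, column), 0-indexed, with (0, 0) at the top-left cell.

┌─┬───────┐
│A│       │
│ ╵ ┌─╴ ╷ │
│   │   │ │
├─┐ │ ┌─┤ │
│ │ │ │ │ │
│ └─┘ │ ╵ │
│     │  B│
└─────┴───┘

Using BFS to find shortest path:
Start: (0, 0), End: (3, 4)
Path found:
(0,0) → (1,0) → (1,1) → (0,1) → (0,2) → (0,3) → (0,4) → (1,4) → (2,4) → (3,4)
Number of steps: 9

Solution:

┌─┬───────┐
│A│↱ → → ↓│
│ ╵ ┌─╴ ╷ │
│↳ ↑│   │↓│
├─┐ │ ┌─┤ │
│ │ │ │ │↓│
│ └─┘ │ ╵ │
│     │  B│
└─────┴───┘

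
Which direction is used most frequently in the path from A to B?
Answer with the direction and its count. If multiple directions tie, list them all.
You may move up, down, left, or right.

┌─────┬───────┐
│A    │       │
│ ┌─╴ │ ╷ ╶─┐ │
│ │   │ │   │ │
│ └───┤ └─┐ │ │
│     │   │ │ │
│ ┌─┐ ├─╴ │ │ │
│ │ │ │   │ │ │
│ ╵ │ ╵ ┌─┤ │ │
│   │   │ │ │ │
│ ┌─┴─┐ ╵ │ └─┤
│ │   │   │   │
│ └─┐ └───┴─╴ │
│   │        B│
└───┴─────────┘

Directions: down, down, right, right, down, down, right, up, right, up, left, up, up, right, down, right, down, down, down, down, right, down
Counts: {'down': 10, 'right': 7, 'up': 4, 'left': 1}
Most common: down (10 times)

Solution:

┌─────┬───────┐
│A    │↱ ↓    │
│ ┌─╴ │ ╷ ╶─┐ │
│↓│   │↑│↳ ↓│ │
│ └───┤ └─┐ │ │
│↳ → ↓│↑ ↰│↓│ │
│ ┌─┐ ├─╴ │ │ │
│ │ │↓│↱ ↑│↓│ │
│ ╵ │ ╵ ┌─┤ │ │
│   │↳ ↑│ │↓│ │
│ ┌─┴─┐ ╵ │ └─┤
│ │   │   │↳ ↓│
│ └─┐ └───┴─╴ │
│   │        B│
└───┴─────────┘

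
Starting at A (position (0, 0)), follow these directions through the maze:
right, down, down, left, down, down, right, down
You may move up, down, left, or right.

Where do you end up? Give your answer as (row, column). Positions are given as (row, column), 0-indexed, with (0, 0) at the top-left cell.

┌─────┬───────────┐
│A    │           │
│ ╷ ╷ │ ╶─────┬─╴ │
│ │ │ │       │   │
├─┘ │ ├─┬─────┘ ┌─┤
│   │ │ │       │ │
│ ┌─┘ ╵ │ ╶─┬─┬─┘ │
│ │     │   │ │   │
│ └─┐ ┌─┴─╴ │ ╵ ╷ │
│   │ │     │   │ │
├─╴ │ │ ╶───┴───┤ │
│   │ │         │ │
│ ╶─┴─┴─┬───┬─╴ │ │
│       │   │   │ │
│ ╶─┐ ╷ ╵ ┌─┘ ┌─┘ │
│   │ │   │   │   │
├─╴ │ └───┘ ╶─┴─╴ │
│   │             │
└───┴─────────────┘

Following directions step by step:
Start: (0, 0)
  right: (0, 0) → (0, 1)
  down: (0, 1) → (1, 1)
  down: (1, 1) → (2, 1)
  left: (2, 1) → (2, 0)
  down: (2, 0) → (3, 0)
  down: (3, 0) → (4, 0)
  right: (4, 0) → (4, 1)
  down: (4, 1) → (5, 1)
Final position: (5, 1)

Path taken:

┌─────┬───────────┐
│A ↓  │           │
│ ╷ ╷ │ ╶─────┬─╴ │
│ │↓│ │       │   │
├─┘ │ ├─┬─────┘ ┌─┤
│↓ ↲│ │ │       │ │
│ ┌─┘ ╵ │ ╶─┬─┬─┘ │
│↓│     │   │ │   │
│ └─┐ ┌─┴─╴ │ ╵ ╷ │
│↳ ↓│ │     │   │ │
├─╴ │ │ ╶───┴───┤ │
│  B│ │         │ │
│ ╶─┴─┴─┬───┬─╴ │ │
│       │   │   │ │
│ ╶─┐ ╷ ╵ ┌─┘ ┌─┘ │
│   │ │   │   │   │
├─╴ │ └───┘ ╶─┴─╴ │
│   │             │
└───┴─────────────┘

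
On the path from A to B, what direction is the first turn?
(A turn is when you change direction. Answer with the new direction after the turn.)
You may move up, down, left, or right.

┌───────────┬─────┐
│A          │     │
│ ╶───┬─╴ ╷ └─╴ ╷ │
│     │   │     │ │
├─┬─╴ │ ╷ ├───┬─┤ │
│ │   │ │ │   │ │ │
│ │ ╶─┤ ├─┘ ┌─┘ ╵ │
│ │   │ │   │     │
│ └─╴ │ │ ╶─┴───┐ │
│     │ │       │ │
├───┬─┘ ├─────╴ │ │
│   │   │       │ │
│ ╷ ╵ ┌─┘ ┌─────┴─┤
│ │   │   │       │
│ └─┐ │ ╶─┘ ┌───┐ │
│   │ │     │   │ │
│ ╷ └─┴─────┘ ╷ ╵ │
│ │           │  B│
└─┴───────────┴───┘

Directions: right, right, right, right, down, left, down, down, down, down, left, down, left, up, left, down, down, right, down, right, right, right, right, right, up, right, down, right
First turn direction: down

Solution:

┌───────────┬─────┐
│A → → → ↓  │     │
│ ╶───┬─╴ ╷ └─╴ ╷ │
│     │↓ ↲│     │ │
├─┬─╴ │ ╷ ├───┬─┤ │
│ │   │↓│ │   │ │ │
│ │ ╶─┤ ├─┘ ┌─┘ ╵ │
│ │   │↓│   │     │
│ └─╴ │ │ ╶─┴───┐ │
│     │↓│       │ │
├───┬─┘ ├─────╴ │ │
│↓ ↰│↓ ↲│       │ │
│ ╷ ╵ ┌─┘ ┌─────┴─┤
│↓│↑ ↲│   │       │
│ └─┐ │ ╶─┘ ┌───┐ │
│↳ ↓│ │     │↱ ↓│ │
│ ╷ └─┴─────┘ ╷ ╵ │
│ │↳ → → → → ↑│↳ B│
└─┴───────────┴───┘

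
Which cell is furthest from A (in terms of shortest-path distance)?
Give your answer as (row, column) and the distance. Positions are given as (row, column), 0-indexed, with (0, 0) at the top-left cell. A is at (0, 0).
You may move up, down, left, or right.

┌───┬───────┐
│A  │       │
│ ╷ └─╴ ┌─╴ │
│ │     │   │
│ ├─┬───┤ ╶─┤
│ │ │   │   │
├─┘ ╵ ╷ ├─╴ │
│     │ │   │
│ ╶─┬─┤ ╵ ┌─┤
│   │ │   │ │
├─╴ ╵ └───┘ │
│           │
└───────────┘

Computing BFS distances from A to all cells:
Furthest cell: (4, 5)
Distance: 29 steps

Path from A to the furthest cell:

┌───┬───────┐
│A ↓│  ↱ → ↓│
│ ╷ └─╴ ┌─╴ │
│ │↳ → ↑│↓ ↲│
│ ├─┬───┤ ╶─┤
│ │ │↓ ↰│↳ ↓│
├─┘ ╵ ╷ ├─╴ │
│↓ ← ↲│↑│↓ ↲│
│ ╶─┬─┤ ╵ ┌─┤
│↳ ↓│ │↑ ↲│B│
├─╴ ╵ └───┘ │
│  ↳ → → → ↑│
└───────────┘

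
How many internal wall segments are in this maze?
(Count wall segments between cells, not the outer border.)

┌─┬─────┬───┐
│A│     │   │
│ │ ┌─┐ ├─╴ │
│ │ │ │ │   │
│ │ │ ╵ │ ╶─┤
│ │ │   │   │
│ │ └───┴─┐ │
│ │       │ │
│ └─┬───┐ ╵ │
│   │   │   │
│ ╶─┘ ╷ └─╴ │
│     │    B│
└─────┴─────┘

Counting internal wall segments:
Total internal walls: 25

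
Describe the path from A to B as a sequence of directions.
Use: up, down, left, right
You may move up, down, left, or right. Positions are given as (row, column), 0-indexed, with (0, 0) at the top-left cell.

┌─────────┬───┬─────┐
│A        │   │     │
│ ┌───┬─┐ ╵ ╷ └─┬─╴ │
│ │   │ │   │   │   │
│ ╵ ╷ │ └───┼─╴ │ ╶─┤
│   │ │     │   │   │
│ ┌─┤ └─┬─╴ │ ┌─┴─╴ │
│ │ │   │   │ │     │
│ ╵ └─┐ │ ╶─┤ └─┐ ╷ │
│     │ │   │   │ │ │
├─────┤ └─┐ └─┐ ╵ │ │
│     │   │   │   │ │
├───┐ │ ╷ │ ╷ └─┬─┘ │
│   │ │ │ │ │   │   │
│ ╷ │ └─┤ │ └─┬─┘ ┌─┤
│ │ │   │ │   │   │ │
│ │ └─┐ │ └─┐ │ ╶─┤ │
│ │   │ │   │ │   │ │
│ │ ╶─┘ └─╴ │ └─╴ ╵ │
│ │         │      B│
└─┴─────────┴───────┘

Finding the path and converting it to directions:
Path through cells: (0,0) → (0,1) → (0,2) → (0,3) → (0,4) → (1,4) → (1,5) → (0,5) → (0,6) → (1,6) → (1,7) → (2,7) → (2,6) → (3,6) → (4,6) → (4,7) → (5,7) → (5,8) → (4,8) → (3,8) → (3,9) → (4,9) → (5,9) → (6,9) → (6,8) → (7,8) → (7,7) → (8,7) → (8,8) → (9,8) → (9,9)
Directions: right, right, right, right, down, right, up, right, down, right, down, left, down, down, right, down, right, up, up, right, down, down, down, left, down, left, down, right, down, right

Solution:

┌─────────┬───┬─────┐
│A → → → ↓│↱ ↓│     │
│ ┌───┬─┐ ╵ ╷ └─┬─╴ │
│ │   │ │↳ ↑│↳ ↓│   │
│ ╵ ╷ │ └───┼─╴ │ ╶─┤
│   │ │     │↓ ↲│   │
│ ┌─┤ └─┬─╴ │ ┌─┴─╴ │
│ │ │   │   │↓│  ↱ ↓│
│ ╵ └─┐ │ ╶─┤ └─┐ ╷ │
│     │ │   │↳ ↓│↑│↓│
├─────┤ └─┐ └─┐ ╵ │ │
│     │   │   │↳ ↑│↓│
├───┐ │ ╷ │ ╷ └─┬─┘ │
│   │ │ │ │ │   │↓ ↲│
│ ╷ │ └─┤ │ └─┬─┘ ┌─┤
│ │ │   │ │   │↓ ↲│ │
│ │ └─┐ │ └─┐ │ ╶─┤ │
│ │   │ │   │ │↳ ↓│ │
│ │ ╶─┘ └─╴ │ └─╴ ╵ │
│ │         │    ↳ B│
└─┴─────────┴───────┘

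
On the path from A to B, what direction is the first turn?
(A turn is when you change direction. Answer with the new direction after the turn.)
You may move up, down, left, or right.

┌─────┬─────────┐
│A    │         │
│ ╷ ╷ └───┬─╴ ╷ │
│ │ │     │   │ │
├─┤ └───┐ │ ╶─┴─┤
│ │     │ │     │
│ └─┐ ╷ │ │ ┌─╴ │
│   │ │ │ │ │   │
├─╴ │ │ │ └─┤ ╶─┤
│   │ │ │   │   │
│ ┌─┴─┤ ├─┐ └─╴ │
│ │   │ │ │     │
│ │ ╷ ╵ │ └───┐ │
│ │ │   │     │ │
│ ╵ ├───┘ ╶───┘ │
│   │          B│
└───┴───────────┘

Directions: right, right, down, right, right, down, down, down, right, down, right, right, down, down
First turn direction: down

Solution:

┌─────┬─────────┐
│A → ↓│         │
│ ╷ ╷ └───┬─╴ ╷ │
│ │ │↳ → ↓│   │ │
├─┤ └───┐ │ ╶─┴─┤
│ │     │↓│     │
│ └─┐ ╷ │ │ ┌─╴ │
│   │ │ │↓│ │   │
├─╴ │ │ │ └─┤ ╶─┤
│   │ │ │↳ ↓│   │
│ ┌─┴─┤ ├─┐ └─╴ │
│ │   │ │ │↳ → ↓│
│ │ ╷ ╵ │ └───┐ │
│ │ │   │     │↓│
│ ╵ ├───┘ ╶───┘ │
│   │          B│
└───┴───────────┘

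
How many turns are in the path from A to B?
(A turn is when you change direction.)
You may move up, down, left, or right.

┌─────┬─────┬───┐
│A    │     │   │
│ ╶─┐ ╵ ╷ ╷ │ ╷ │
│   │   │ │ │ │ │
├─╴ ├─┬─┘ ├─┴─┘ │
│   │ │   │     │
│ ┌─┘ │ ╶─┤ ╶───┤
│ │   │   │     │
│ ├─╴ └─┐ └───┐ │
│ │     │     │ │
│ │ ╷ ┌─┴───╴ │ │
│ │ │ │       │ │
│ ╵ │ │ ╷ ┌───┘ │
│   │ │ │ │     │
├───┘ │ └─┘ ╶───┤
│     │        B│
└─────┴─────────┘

Directions: right, right, down, right, up, right, down, down, left, down, right, down, right, right, down, left, left, left, down, down, right, right, right, right
Number of turns: 14

Solution:

┌─────┬─────┬───┐
│A → ↓│↱ ↓  │   │
│ ╶─┐ ╵ ╷ ╷ │ ╷ │
│   │↳ ↑│↓│ │ │ │
├─╴ ├─┬─┘ ├─┴─┘ │
│   │ │↓ ↲│     │
│ ┌─┘ │ ╶─┤ ╶───┤
│ │   │↳ ↓│     │
│ ├─╴ └─┐ └───┐ │
│ │     │↳ → ↓│ │
│ │ ╷ ┌─┴───╴ │ │
│ │ │ │↓ ← ← ↲│ │
│ ╵ │ │ ╷ ┌───┘ │
│   │ │↓│ │     │
├───┘ │ └─┘ ╶───┤
│     │↳ → → → B│
└─────┴─────────┘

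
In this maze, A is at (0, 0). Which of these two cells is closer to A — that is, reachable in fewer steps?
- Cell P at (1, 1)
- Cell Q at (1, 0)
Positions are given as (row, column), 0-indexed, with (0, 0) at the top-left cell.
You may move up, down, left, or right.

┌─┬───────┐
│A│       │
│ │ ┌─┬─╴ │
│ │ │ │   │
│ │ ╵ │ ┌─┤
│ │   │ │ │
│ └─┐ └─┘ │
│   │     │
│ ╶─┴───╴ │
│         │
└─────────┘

Shortest path A → P at (1, 1): 14 steps
Shortest path A → Q at (1, 0): 1 steps

Q is closer (1 steps vs 14 steps).

Path to P:

┌─┬───────┐
│A│       │
│ │ ┌─┬─╴ │
│↓│P│ │   │
│ │ ╵ │ ┌─┤
│↓│↑ ↰│ │ │
│ └─┐ └─┘ │
│↓  │↑ ← ↰│
│ ╶─┴───╴ │
│↳ → → → ↑│
└─────────┘

Path to Q:

┌─┬───────┐
│A│       │
│ │ ┌─┬─╴ │
│Q│ │ │   │
│ │ ╵ │ ┌─┤
│ │   │ │ │
│ └─┐ └─┘ │
│   │     │
│ ╶─┴───╴ │
│         │
└─────────┘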